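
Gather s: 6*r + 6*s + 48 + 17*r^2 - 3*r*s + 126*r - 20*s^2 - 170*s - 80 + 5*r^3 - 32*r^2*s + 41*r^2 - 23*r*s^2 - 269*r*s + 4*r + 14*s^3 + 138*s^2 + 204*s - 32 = 5*r^3 + 58*r^2 + 136*r + 14*s^3 + s^2*(118 - 23*r) + s*(-32*r^2 - 272*r + 40) - 64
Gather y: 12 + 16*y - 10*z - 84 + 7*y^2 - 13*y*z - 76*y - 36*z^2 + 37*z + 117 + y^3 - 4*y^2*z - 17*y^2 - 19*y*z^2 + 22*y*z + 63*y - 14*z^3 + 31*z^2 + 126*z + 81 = y^3 + y^2*(-4*z - 10) + y*(-19*z^2 + 9*z + 3) - 14*z^3 - 5*z^2 + 153*z + 126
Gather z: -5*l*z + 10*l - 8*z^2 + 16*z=10*l - 8*z^2 + z*(16 - 5*l)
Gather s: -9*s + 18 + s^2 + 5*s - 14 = s^2 - 4*s + 4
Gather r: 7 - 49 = -42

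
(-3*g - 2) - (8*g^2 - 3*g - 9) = 7 - 8*g^2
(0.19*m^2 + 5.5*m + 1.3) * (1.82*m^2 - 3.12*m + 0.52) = 0.3458*m^4 + 9.4172*m^3 - 14.6952*m^2 - 1.196*m + 0.676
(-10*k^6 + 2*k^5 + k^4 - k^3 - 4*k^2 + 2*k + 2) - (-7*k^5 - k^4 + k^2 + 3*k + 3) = -10*k^6 + 9*k^5 + 2*k^4 - k^3 - 5*k^2 - k - 1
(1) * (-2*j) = -2*j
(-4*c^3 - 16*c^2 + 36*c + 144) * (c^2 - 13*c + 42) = -4*c^5 + 36*c^4 + 76*c^3 - 996*c^2 - 360*c + 6048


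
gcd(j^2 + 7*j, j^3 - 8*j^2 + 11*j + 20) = 1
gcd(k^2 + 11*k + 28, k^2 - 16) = k + 4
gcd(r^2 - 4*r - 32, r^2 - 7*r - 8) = r - 8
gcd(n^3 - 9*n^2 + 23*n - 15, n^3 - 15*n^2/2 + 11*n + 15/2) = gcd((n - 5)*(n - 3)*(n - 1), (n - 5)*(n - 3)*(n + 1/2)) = n^2 - 8*n + 15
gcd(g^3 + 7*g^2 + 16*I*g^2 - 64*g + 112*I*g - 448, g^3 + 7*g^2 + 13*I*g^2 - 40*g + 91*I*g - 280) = g^2 + g*(7 + 8*I) + 56*I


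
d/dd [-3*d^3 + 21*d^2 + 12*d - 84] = -9*d^2 + 42*d + 12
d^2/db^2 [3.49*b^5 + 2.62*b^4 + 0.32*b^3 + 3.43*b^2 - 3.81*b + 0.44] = 69.8*b^3 + 31.44*b^2 + 1.92*b + 6.86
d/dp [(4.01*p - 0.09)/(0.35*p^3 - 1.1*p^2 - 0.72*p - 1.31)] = (-2.807*p^3 + 4.5055*p^2 - 0.198*p - 5.3179)/(0.1225*p^6 - 0.77*p^5 + 0.706*p^4 + 0.667*p^3 + 3.4004*p^2 + 1.8864*p + 1.7161)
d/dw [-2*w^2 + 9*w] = 9 - 4*w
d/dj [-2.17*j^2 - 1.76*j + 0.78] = -4.34*j - 1.76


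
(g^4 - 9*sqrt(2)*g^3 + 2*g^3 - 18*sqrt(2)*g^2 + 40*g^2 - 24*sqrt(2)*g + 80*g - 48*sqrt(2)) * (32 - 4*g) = -4*g^5 + 24*g^4 + 36*sqrt(2)*g^4 - 216*sqrt(2)*g^3 - 96*g^3 - 480*sqrt(2)*g^2 + 960*g^2 - 576*sqrt(2)*g + 2560*g - 1536*sqrt(2)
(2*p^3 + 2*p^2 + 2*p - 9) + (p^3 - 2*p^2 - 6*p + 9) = 3*p^3 - 4*p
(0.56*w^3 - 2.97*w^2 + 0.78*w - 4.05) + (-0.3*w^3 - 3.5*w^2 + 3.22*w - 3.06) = 0.26*w^3 - 6.47*w^2 + 4.0*w - 7.11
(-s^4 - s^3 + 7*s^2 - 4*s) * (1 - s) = s^5 - 8*s^3 + 11*s^2 - 4*s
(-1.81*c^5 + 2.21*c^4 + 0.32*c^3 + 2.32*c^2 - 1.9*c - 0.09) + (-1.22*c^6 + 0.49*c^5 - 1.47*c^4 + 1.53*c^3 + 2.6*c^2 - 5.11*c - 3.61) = -1.22*c^6 - 1.32*c^5 + 0.74*c^4 + 1.85*c^3 + 4.92*c^2 - 7.01*c - 3.7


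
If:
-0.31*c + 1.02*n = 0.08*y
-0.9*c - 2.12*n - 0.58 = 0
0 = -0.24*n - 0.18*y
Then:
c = -0.39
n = -0.11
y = 0.14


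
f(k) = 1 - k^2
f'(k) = -2*k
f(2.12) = -3.49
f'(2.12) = -4.24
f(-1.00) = 0.00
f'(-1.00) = 2.00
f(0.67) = 0.55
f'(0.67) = -1.34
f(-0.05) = 1.00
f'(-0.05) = 0.10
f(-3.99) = -14.92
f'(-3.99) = 7.98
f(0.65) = 0.58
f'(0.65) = -1.30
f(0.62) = 0.62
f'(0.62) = -1.24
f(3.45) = -10.90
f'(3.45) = -6.90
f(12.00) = -143.00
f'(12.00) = -24.00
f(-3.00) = -8.00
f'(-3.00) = 6.00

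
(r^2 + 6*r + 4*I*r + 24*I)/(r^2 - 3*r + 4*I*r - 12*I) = (r + 6)/(r - 3)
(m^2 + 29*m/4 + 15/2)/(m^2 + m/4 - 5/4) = (m + 6)/(m - 1)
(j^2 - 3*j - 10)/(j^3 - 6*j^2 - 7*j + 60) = (j + 2)/(j^2 - j - 12)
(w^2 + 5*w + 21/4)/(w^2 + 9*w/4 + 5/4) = (4*w^2 + 20*w + 21)/(4*w^2 + 9*w + 5)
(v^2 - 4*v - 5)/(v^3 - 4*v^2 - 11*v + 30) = (v + 1)/(v^2 + v - 6)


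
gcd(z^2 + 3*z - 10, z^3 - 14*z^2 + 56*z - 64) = z - 2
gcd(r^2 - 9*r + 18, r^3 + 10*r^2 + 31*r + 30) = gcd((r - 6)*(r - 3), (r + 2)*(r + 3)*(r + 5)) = 1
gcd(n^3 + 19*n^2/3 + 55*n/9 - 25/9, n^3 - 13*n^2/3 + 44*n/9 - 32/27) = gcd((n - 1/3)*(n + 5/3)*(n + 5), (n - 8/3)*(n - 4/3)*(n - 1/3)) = n - 1/3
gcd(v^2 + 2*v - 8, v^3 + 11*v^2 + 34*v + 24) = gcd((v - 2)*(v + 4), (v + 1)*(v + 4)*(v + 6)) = v + 4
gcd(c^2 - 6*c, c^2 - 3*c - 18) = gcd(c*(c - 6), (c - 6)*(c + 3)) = c - 6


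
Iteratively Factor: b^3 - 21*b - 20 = (b + 4)*(b^2 - 4*b - 5) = (b - 5)*(b + 4)*(b + 1)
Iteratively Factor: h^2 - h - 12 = (h - 4)*(h + 3)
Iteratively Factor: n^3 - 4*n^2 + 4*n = (n)*(n^2 - 4*n + 4) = n*(n - 2)*(n - 2)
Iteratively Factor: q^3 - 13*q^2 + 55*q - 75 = (q - 5)*(q^2 - 8*q + 15) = (q - 5)^2*(q - 3)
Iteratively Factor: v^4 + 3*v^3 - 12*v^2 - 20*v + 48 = (v - 2)*(v^3 + 5*v^2 - 2*v - 24) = (v - 2)*(v + 4)*(v^2 + v - 6) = (v - 2)^2*(v + 4)*(v + 3)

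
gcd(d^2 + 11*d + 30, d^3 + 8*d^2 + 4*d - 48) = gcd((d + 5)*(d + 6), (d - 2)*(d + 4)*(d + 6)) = d + 6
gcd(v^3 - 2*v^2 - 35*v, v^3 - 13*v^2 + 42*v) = v^2 - 7*v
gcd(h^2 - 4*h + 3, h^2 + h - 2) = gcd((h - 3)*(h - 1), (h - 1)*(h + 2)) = h - 1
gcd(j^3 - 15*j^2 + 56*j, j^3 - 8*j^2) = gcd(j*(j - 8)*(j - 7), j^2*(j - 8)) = j^2 - 8*j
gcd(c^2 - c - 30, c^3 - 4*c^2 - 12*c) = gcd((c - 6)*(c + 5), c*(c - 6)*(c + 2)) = c - 6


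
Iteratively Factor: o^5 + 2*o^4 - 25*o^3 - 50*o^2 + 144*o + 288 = (o + 2)*(o^4 - 25*o^2 + 144) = (o - 3)*(o + 2)*(o^3 + 3*o^2 - 16*o - 48) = (o - 4)*(o - 3)*(o + 2)*(o^2 + 7*o + 12) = (o - 4)*(o - 3)*(o + 2)*(o + 3)*(o + 4)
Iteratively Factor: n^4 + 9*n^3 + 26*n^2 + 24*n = (n + 3)*(n^3 + 6*n^2 + 8*n) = (n + 2)*(n + 3)*(n^2 + 4*n) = (n + 2)*(n + 3)*(n + 4)*(n)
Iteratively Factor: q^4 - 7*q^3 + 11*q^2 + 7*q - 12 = (q - 3)*(q^3 - 4*q^2 - q + 4) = (q - 3)*(q - 1)*(q^2 - 3*q - 4) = (q - 4)*(q - 3)*(q - 1)*(q + 1)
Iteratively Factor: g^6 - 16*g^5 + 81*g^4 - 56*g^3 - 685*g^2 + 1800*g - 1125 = (g + 3)*(g^5 - 19*g^4 + 138*g^3 - 470*g^2 + 725*g - 375) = (g - 5)*(g + 3)*(g^4 - 14*g^3 + 68*g^2 - 130*g + 75) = (g - 5)^2*(g + 3)*(g^3 - 9*g^2 + 23*g - 15) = (g - 5)^2*(g - 1)*(g + 3)*(g^2 - 8*g + 15) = (g - 5)^3*(g - 1)*(g + 3)*(g - 3)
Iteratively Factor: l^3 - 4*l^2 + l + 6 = (l - 2)*(l^2 - 2*l - 3) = (l - 2)*(l + 1)*(l - 3)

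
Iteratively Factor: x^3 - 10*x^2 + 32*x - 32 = (x - 4)*(x^2 - 6*x + 8) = (x - 4)*(x - 2)*(x - 4)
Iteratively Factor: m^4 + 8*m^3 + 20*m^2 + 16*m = (m + 2)*(m^3 + 6*m^2 + 8*m) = (m + 2)*(m + 4)*(m^2 + 2*m) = m*(m + 2)*(m + 4)*(m + 2)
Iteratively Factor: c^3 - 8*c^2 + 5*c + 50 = (c - 5)*(c^2 - 3*c - 10) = (c - 5)^2*(c + 2)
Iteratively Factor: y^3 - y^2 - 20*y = (y + 4)*(y^2 - 5*y) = y*(y + 4)*(y - 5)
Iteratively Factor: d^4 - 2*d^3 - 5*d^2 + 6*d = (d)*(d^3 - 2*d^2 - 5*d + 6) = d*(d + 2)*(d^2 - 4*d + 3) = d*(d - 3)*(d + 2)*(d - 1)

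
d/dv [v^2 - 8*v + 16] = 2*v - 8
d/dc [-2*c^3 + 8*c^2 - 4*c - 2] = -6*c^2 + 16*c - 4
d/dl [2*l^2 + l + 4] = 4*l + 1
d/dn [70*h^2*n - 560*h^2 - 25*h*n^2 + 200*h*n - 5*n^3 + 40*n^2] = 70*h^2 - 50*h*n + 200*h - 15*n^2 + 80*n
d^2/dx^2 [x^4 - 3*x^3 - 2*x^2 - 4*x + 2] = 12*x^2 - 18*x - 4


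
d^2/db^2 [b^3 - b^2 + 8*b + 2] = 6*b - 2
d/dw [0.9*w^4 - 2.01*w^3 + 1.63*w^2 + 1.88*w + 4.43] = 3.6*w^3 - 6.03*w^2 + 3.26*w + 1.88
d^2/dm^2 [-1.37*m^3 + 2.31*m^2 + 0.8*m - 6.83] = 4.62 - 8.22*m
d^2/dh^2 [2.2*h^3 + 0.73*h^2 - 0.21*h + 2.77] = 13.2*h + 1.46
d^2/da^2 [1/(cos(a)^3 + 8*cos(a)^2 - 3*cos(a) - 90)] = (9*sin(a)^6 - 88*sin(a)^4*cos(a) - 265*sin(a)^4 + 3026*sin(a)^2 + 329*cos(a)/2 - 393*cos(3*a)/2 - 1312)/((cos(a) - 3)^3*(cos(a) + 5)^3*(cos(a) + 6)^3)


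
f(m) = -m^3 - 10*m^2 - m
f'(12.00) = -673.00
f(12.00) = -3180.00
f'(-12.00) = -193.00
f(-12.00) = 300.00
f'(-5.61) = 16.78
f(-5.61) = -132.55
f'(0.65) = -15.27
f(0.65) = -5.15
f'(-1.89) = 26.08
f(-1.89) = -27.08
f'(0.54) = -12.67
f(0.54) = -3.61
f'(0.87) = -20.67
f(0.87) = -9.10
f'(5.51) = -202.28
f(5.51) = -476.40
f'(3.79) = -119.89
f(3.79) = -201.87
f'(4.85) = -168.57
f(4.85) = -354.16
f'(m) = -3*m^2 - 20*m - 1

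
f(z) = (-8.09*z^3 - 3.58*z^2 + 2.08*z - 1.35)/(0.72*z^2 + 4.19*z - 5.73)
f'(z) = (-1.44*z - 4.19)*(-8.09*z^3 - 3.58*z^2 + 2.08*z - 1.35)/(0.72*z^2 + 4.19*z - 5.73)^2 + (-24.27*z^2 - 7.16*z + 2.08)/(0.72*z^2 + 4.19*z - 5.73)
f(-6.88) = -5141.29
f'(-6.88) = 63999.22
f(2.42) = -15.29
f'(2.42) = -4.64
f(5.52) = -37.11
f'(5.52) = -8.30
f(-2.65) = -10.07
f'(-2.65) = 12.36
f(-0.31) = 0.30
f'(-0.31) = -0.12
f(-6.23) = -463.67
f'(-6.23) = 800.38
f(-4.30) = -54.31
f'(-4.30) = 50.28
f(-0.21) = 0.28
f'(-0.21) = -0.21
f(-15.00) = 283.30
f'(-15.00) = -4.49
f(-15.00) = 283.30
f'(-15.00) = -4.49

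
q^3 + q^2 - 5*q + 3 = (q - 1)^2*(q + 3)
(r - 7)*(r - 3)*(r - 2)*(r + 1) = r^4 - 11*r^3 + 29*r^2 - r - 42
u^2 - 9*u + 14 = (u - 7)*(u - 2)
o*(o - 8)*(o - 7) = o^3 - 15*o^2 + 56*o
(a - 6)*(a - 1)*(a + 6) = a^3 - a^2 - 36*a + 36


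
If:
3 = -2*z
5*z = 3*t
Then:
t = -5/2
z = -3/2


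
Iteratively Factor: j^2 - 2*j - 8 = (j + 2)*(j - 4)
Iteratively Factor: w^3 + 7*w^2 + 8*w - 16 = (w - 1)*(w^2 + 8*w + 16) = (w - 1)*(w + 4)*(w + 4)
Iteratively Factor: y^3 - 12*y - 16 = (y + 2)*(y^2 - 2*y - 8) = (y + 2)^2*(y - 4)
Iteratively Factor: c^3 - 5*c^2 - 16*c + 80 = (c + 4)*(c^2 - 9*c + 20) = (c - 4)*(c + 4)*(c - 5)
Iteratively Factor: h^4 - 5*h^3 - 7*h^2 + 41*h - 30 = (h - 5)*(h^3 - 7*h + 6) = (h - 5)*(h - 2)*(h^2 + 2*h - 3) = (h - 5)*(h - 2)*(h + 3)*(h - 1)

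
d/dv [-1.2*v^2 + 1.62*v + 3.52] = 1.62 - 2.4*v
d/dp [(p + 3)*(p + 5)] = 2*p + 8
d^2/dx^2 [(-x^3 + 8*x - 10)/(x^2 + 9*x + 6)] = 2*(-67*x^3 - 192*x^2 - 522*x - 1182)/(x^6 + 27*x^5 + 261*x^4 + 1053*x^3 + 1566*x^2 + 972*x + 216)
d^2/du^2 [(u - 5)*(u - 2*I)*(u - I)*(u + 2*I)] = 12*u^2 + 6*u*(-5 - I) + 8 + 10*I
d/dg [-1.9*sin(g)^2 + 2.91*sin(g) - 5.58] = (2.91 - 3.8*sin(g))*cos(g)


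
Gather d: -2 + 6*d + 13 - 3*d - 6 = 3*d + 5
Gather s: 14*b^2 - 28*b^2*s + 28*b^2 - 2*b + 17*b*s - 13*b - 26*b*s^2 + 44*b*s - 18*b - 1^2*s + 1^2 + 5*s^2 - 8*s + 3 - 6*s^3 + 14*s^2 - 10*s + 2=42*b^2 - 33*b - 6*s^3 + s^2*(19 - 26*b) + s*(-28*b^2 + 61*b - 19) + 6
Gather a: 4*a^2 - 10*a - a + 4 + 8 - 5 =4*a^2 - 11*a + 7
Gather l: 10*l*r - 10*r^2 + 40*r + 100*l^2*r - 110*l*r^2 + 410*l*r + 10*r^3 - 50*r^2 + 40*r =100*l^2*r + l*(-110*r^2 + 420*r) + 10*r^3 - 60*r^2 + 80*r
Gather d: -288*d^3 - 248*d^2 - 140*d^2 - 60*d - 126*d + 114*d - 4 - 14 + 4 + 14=-288*d^3 - 388*d^2 - 72*d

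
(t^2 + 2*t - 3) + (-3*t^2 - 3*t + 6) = -2*t^2 - t + 3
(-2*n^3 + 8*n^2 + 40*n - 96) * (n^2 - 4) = -2*n^5 + 8*n^4 + 48*n^3 - 128*n^2 - 160*n + 384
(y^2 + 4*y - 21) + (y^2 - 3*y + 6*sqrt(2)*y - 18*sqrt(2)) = 2*y^2 + y + 6*sqrt(2)*y - 18*sqrt(2) - 21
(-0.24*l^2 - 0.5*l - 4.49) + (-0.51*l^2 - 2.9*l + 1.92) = -0.75*l^2 - 3.4*l - 2.57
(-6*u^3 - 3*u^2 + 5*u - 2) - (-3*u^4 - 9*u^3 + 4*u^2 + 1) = 3*u^4 + 3*u^3 - 7*u^2 + 5*u - 3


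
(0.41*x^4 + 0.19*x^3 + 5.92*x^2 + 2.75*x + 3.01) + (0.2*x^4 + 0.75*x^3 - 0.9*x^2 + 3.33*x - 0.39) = 0.61*x^4 + 0.94*x^3 + 5.02*x^2 + 6.08*x + 2.62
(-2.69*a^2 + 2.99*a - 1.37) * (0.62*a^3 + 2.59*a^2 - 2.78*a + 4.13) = -1.6678*a^5 - 5.1133*a^4 + 14.3729*a^3 - 22.9702*a^2 + 16.1573*a - 5.6581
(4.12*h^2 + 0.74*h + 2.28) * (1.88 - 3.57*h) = -14.7084*h^3 + 5.1038*h^2 - 6.7484*h + 4.2864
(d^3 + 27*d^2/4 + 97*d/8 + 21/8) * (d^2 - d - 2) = d^5 + 23*d^4/4 + 27*d^3/8 - 23*d^2 - 215*d/8 - 21/4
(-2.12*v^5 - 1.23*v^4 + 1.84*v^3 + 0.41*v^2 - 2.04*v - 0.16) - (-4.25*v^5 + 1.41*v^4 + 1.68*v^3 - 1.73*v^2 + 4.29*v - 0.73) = 2.13*v^5 - 2.64*v^4 + 0.16*v^3 + 2.14*v^2 - 6.33*v + 0.57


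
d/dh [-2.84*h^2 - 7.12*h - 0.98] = -5.68*h - 7.12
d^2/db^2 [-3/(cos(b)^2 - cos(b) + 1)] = 3*(-4*sin(b)^4 - sin(b)^2 - 19*cos(b)/4 + 3*cos(3*b)/4 + 5)/(sin(b)^2 + cos(b) - 2)^3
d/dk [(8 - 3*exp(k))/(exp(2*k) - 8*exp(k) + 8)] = (3*exp(2*k) - 16*exp(k) + 40)*exp(k)/(exp(4*k) - 16*exp(3*k) + 80*exp(2*k) - 128*exp(k) + 64)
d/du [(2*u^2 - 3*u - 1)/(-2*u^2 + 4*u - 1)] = (2*u^2 - 8*u + 7)/(4*u^4 - 16*u^3 + 20*u^2 - 8*u + 1)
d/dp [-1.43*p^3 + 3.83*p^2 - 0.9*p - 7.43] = -4.29*p^2 + 7.66*p - 0.9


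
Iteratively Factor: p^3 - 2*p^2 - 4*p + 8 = (p + 2)*(p^2 - 4*p + 4) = (p - 2)*(p + 2)*(p - 2)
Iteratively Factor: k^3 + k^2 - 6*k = (k + 3)*(k^2 - 2*k) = k*(k + 3)*(k - 2)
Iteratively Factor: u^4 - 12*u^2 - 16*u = (u + 2)*(u^3 - 2*u^2 - 8*u) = (u + 2)^2*(u^2 - 4*u) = (u - 4)*(u + 2)^2*(u)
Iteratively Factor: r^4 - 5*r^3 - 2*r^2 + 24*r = (r + 2)*(r^3 - 7*r^2 + 12*r) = (r - 4)*(r + 2)*(r^2 - 3*r) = (r - 4)*(r - 3)*(r + 2)*(r)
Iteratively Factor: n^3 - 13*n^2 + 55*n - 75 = (n - 3)*(n^2 - 10*n + 25) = (n - 5)*(n - 3)*(n - 5)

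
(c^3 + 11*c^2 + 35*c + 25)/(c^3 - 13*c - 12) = (c^2 + 10*c + 25)/(c^2 - c - 12)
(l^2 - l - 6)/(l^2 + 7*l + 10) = (l - 3)/(l + 5)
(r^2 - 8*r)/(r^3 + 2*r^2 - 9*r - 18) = r*(r - 8)/(r^3 + 2*r^2 - 9*r - 18)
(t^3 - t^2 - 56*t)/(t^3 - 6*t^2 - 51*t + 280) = t/(t - 5)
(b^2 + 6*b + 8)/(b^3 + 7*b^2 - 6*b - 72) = (b + 2)/(b^2 + 3*b - 18)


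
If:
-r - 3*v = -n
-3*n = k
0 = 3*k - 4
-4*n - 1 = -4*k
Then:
No Solution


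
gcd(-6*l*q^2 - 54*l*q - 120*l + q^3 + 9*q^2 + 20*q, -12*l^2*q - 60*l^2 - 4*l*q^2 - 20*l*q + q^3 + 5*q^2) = -6*l*q - 30*l + q^2 + 5*q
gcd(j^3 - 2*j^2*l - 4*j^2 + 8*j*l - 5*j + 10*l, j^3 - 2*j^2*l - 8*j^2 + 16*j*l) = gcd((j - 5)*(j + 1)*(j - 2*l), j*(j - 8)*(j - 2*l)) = j - 2*l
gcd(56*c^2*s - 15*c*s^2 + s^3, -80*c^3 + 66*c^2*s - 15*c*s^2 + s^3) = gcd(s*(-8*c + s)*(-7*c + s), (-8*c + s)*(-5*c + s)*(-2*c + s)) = -8*c + s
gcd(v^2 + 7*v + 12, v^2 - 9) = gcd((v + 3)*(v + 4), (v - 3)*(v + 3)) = v + 3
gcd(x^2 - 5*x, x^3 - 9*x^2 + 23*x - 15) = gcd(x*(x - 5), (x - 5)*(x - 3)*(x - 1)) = x - 5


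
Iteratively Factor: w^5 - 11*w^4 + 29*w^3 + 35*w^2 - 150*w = (w - 5)*(w^4 - 6*w^3 - w^2 + 30*w) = w*(w - 5)*(w^3 - 6*w^2 - w + 30) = w*(w - 5)*(w - 3)*(w^2 - 3*w - 10) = w*(w - 5)^2*(w - 3)*(w + 2)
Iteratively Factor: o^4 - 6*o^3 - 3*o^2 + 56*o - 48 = (o - 4)*(o^3 - 2*o^2 - 11*o + 12) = (o - 4)*(o + 3)*(o^2 - 5*o + 4) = (o - 4)^2*(o + 3)*(o - 1)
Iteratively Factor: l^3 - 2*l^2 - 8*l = (l + 2)*(l^2 - 4*l) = (l - 4)*(l + 2)*(l)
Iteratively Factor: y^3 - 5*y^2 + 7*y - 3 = (y - 1)*(y^2 - 4*y + 3) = (y - 1)^2*(y - 3)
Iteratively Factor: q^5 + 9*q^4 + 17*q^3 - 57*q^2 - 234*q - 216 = (q + 4)*(q^4 + 5*q^3 - 3*q^2 - 45*q - 54) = (q + 3)*(q + 4)*(q^3 + 2*q^2 - 9*q - 18) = (q + 3)^2*(q + 4)*(q^2 - q - 6) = (q - 3)*(q + 3)^2*(q + 4)*(q + 2)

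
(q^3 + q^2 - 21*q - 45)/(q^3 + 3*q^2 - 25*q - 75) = (q + 3)/(q + 5)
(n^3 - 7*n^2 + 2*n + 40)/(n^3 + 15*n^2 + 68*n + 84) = (n^2 - 9*n + 20)/(n^2 + 13*n + 42)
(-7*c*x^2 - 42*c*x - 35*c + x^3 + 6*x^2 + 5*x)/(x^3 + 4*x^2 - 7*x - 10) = (-7*c + x)/(x - 2)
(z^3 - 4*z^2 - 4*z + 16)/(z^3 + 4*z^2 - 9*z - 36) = (z^3 - 4*z^2 - 4*z + 16)/(z^3 + 4*z^2 - 9*z - 36)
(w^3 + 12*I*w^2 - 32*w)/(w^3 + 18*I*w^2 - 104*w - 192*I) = w/(w + 6*I)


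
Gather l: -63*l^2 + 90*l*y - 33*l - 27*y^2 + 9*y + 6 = -63*l^2 + l*(90*y - 33) - 27*y^2 + 9*y + 6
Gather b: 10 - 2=8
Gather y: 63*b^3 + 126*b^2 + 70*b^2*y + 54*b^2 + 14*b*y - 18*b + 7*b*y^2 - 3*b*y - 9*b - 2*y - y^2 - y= 63*b^3 + 180*b^2 - 27*b + y^2*(7*b - 1) + y*(70*b^2 + 11*b - 3)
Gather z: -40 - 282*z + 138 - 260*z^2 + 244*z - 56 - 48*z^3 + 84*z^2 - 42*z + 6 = -48*z^3 - 176*z^2 - 80*z + 48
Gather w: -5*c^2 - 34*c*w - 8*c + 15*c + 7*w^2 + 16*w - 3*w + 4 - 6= -5*c^2 + 7*c + 7*w^2 + w*(13 - 34*c) - 2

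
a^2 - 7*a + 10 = (a - 5)*(a - 2)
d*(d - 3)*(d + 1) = d^3 - 2*d^2 - 3*d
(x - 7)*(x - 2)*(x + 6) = x^3 - 3*x^2 - 40*x + 84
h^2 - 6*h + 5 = (h - 5)*(h - 1)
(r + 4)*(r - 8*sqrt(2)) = r^2 - 8*sqrt(2)*r + 4*r - 32*sqrt(2)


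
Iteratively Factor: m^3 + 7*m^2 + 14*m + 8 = (m + 2)*(m^2 + 5*m + 4) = (m + 1)*(m + 2)*(m + 4)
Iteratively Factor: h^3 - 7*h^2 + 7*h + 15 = (h - 5)*(h^2 - 2*h - 3) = (h - 5)*(h + 1)*(h - 3)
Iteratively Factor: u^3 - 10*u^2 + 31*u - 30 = (u - 2)*(u^2 - 8*u + 15) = (u - 5)*(u - 2)*(u - 3)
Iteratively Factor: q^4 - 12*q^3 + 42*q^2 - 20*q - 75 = (q - 5)*(q^3 - 7*q^2 + 7*q + 15) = (q - 5)*(q - 3)*(q^2 - 4*q - 5) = (q - 5)*(q - 3)*(q + 1)*(q - 5)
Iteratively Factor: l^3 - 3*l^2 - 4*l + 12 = (l + 2)*(l^2 - 5*l + 6) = (l - 3)*(l + 2)*(l - 2)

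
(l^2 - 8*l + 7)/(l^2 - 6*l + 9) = (l^2 - 8*l + 7)/(l^2 - 6*l + 9)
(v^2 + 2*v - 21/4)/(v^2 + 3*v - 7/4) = (2*v - 3)/(2*v - 1)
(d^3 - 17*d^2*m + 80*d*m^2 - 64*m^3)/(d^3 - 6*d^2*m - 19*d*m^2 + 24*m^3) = (d - 8*m)/(d + 3*m)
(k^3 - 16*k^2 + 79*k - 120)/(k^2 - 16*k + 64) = (k^2 - 8*k + 15)/(k - 8)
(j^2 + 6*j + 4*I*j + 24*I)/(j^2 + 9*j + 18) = (j + 4*I)/(j + 3)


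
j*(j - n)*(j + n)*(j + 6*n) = j^4 + 6*j^3*n - j^2*n^2 - 6*j*n^3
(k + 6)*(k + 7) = k^2 + 13*k + 42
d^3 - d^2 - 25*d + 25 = (d - 5)*(d - 1)*(d + 5)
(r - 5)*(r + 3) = r^2 - 2*r - 15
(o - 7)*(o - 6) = o^2 - 13*o + 42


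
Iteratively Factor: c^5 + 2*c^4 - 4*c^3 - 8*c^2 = (c - 2)*(c^4 + 4*c^3 + 4*c^2) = c*(c - 2)*(c^3 + 4*c^2 + 4*c) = c*(c - 2)*(c + 2)*(c^2 + 2*c) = c*(c - 2)*(c + 2)^2*(c)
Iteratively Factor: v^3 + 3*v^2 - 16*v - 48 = (v + 4)*(v^2 - v - 12) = (v + 3)*(v + 4)*(v - 4)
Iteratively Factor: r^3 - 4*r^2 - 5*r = (r)*(r^2 - 4*r - 5) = r*(r - 5)*(r + 1)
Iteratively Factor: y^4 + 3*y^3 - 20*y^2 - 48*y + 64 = (y + 4)*(y^3 - y^2 - 16*y + 16) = (y + 4)^2*(y^2 - 5*y + 4) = (y - 4)*(y + 4)^2*(y - 1)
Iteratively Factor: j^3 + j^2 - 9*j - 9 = (j - 3)*(j^2 + 4*j + 3) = (j - 3)*(j + 3)*(j + 1)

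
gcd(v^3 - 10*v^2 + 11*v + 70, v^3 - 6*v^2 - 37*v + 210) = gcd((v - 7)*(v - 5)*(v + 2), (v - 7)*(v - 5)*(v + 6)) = v^2 - 12*v + 35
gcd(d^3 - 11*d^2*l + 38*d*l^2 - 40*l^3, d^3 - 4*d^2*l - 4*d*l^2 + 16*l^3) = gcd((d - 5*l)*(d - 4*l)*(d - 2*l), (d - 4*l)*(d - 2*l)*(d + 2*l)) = d^2 - 6*d*l + 8*l^2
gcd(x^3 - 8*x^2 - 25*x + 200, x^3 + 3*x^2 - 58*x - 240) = x^2 - 3*x - 40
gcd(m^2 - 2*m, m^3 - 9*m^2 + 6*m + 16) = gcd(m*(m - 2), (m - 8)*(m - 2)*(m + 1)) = m - 2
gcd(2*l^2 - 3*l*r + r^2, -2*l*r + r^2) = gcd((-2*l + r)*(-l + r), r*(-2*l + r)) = -2*l + r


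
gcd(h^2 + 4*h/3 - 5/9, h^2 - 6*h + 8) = 1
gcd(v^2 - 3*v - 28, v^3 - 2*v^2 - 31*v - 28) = v^2 - 3*v - 28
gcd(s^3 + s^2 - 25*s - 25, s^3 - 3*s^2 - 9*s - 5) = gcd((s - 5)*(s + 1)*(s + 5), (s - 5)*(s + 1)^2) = s^2 - 4*s - 5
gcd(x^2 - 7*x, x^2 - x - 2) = 1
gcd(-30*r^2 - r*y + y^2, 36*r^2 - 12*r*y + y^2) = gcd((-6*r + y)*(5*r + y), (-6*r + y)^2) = -6*r + y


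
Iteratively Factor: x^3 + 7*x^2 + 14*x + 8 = (x + 4)*(x^2 + 3*x + 2) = (x + 2)*(x + 4)*(x + 1)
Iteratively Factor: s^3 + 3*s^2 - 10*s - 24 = (s + 2)*(s^2 + s - 12) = (s + 2)*(s + 4)*(s - 3)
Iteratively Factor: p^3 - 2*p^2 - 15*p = (p - 5)*(p^2 + 3*p) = (p - 5)*(p + 3)*(p)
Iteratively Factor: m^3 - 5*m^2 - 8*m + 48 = (m - 4)*(m^2 - m - 12) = (m - 4)*(m + 3)*(m - 4)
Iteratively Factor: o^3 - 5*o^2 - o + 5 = (o + 1)*(o^2 - 6*o + 5) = (o - 1)*(o + 1)*(o - 5)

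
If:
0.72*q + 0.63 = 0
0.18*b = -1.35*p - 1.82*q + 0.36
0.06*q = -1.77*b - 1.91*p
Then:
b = -1.79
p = 1.68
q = -0.88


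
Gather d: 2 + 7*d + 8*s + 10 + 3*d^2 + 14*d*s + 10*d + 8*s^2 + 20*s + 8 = 3*d^2 + d*(14*s + 17) + 8*s^2 + 28*s + 20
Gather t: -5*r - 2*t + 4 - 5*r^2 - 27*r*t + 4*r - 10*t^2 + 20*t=-5*r^2 - r - 10*t^2 + t*(18 - 27*r) + 4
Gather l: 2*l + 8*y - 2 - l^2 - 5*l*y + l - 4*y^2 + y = -l^2 + l*(3 - 5*y) - 4*y^2 + 9*y - 2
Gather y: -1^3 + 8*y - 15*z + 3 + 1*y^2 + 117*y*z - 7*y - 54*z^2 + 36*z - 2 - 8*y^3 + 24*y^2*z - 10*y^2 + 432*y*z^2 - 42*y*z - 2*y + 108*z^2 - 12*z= -8*y^3 + y^2*(24*z - 9) + y*(432*z^2 + 75*z - 1) + 54*z^2 + 9*z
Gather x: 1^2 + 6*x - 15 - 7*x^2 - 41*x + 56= -7*x^2 - 35*x + 42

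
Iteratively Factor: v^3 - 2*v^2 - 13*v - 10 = (v - 5)*(v^2 + 3*v + 2) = (v - 5)*(v + 1)*(v + 2)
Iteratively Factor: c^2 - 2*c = (c)*(c - 2)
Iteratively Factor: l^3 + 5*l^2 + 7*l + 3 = (l + 1)*(l^2 + 4*l + 3) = (l + 1)^2*(l + 3)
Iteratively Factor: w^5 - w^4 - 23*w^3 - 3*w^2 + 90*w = (w - 5)*(w^4 + 4*w^3 - 3*w^2 - 18*w) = w*(w - 5)*(w^3 + 4*w^2 - 3*w - 18) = w*(w - 5)*(w + 3)*(w^2 + w - 6) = w*(w - 5)*(w + 3)^2*(w - 2)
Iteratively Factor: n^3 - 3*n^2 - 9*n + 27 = (n - 3)*(n^2 - 9) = (n - 3)*(n + 3)*(n - 3)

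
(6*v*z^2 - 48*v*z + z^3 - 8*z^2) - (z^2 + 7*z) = 6*v*z^2 - 48*v*z + z^3 - 9*z^2 - 7*z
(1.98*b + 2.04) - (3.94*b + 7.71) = -1.96*b - 5.67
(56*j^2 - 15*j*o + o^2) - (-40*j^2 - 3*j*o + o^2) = 96*j^2 - 12*j*o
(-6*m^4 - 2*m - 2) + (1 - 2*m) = -6*m^4 - 4*m - 1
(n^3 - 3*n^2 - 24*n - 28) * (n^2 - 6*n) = n^5 - 9*n^4 - 6*n^3 + 116*n^2 + 168*n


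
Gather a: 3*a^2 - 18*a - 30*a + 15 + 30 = 3*a^2 - 48*a + 45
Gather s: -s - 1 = -s - 1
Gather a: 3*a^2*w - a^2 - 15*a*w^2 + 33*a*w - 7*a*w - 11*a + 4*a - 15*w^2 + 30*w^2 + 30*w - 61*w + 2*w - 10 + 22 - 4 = a^2*(3*w - 1) + a*(-15*w^2 + 26*w - 7) + 15*w^2 - 29*w + 8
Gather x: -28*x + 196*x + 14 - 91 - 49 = 168*x - 126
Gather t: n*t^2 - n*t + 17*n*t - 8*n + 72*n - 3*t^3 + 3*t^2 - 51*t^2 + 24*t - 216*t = 64*n - 3*t^3 + t^2*(n - 48) + t*(16*n - 192)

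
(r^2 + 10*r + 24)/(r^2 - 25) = (r^2 + 10*r + 24)/(r^2 - 25)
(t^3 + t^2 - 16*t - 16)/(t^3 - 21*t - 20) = (t - 4)/(t - 5)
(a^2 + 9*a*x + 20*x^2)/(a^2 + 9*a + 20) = (a^2 + 9*a*x + 20*x^2)/(a^2 + 9*a + 20)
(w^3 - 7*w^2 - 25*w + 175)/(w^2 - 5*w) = w - 2 - 35/w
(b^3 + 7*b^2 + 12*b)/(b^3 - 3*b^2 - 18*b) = (b + 4)/(b - 6)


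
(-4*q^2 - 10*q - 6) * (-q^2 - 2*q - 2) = 4*q^4 + 18*q^3 + 34*q^2 + 32*q + 12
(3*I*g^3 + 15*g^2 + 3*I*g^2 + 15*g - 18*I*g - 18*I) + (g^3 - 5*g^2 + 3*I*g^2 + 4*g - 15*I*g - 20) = g^3 + 3*I*g^3 + 10*g^2 + 6*I*g^2 + 19*g - 33*I*g - 20 - 18*I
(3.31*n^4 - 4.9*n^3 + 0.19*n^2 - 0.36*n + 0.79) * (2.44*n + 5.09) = 8.0764*n^5 + 4.8919*n^4 - 24.4774*n^3 + 0.0887*n^2 + 0.0952000000000002*n + 4.0211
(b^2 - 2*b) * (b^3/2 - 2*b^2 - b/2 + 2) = b^5/2 - 3*b^4 + 7*b^3/2 + 3*b^2 - 4*b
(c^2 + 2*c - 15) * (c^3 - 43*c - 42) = c^5 + 2*c^4 - 58*c^3 - 128*c^2 + 561*c + 630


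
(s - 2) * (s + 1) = s^2 - s - 2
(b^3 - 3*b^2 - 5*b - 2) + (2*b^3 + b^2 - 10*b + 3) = 3*b^3 - 2*b^2 - 15*b + 1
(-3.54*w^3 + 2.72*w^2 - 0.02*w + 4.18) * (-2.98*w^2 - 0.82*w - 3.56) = 10.5492*w^5 - 5.2028*w^4 + 10.4316*w^3 - 22.1232*w^2 - 3.3564*w - 14.8808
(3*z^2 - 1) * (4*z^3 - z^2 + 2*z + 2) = 12*z^5 - 3*z^4 + 2*z^3 + 7*z^2 - 2*z - 2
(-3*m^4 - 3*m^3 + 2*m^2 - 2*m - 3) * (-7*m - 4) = 21*m^5 + 33*m^4 - 2*m^3 + 6*m^2 + 29*m + 12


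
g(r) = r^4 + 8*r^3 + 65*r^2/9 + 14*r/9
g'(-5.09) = 22.34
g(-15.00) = 25226.67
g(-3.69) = -123.95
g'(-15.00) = -8315.11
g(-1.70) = -12.72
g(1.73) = 74.69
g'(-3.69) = 74.07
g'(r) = 4*r^3 + 24*r^2 + 130*r/9 + 14/9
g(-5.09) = -204.55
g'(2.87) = 335.26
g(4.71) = 1495.58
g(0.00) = 0.00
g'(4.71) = 1019.96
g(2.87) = 320.92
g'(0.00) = 1.56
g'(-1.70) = 26.71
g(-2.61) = -50.69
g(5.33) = 2231.89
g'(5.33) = 1366.04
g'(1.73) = 119.08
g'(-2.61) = 56.23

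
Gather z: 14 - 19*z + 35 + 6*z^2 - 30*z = 6*z^2 - 49*z + 49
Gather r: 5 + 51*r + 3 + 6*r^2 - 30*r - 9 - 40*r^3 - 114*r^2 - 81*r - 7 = -40*r^3 - 108*r^2 - 60*r - 8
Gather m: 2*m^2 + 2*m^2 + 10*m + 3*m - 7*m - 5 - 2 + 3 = 4*m^2 + 6*m - 4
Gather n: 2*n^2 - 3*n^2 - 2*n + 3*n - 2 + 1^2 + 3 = -n^2 + n + 2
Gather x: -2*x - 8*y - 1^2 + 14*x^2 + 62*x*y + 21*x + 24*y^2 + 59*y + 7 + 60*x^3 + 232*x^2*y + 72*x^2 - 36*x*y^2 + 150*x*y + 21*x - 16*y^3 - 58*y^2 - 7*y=60*x^3 + x^2*(232*y + 86) + x*(-36*y^2 + 212*y + 40) - 16*y^3 - 34*y^2 + 44*y + 6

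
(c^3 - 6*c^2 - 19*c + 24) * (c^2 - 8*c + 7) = c^5 - 14*c^4 + 36*c^3 + 134*c^2 - 325*c + 168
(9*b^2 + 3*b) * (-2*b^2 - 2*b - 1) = -18*b^4 - 24*b^3 - 15*b^2 - 3*b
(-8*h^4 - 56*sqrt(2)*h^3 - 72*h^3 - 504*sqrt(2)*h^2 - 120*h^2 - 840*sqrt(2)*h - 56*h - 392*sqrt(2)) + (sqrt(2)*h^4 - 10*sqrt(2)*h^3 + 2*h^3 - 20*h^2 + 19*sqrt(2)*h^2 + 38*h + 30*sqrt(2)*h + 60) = -8*h^4 + sqrt(2)*h^4 - 66*sqrt(2)*h^3 - 70*h^3 - 485*sqrt(2)*h^2 - 140*h^2 - 810*sqrt(2)*h - 18*h - 392*sqrt(2) + 60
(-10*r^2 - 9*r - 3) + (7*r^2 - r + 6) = -3*r^2 - 10*r + 3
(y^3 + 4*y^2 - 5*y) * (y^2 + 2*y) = y^5 + 6*y^4 + 3*y^3 - 10*y^2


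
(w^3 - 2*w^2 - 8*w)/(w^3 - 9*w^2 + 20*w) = (w + 2)/(w - 5)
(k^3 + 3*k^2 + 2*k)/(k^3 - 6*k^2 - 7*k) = (k + 2)/(k - 7)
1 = 1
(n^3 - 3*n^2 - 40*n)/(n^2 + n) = (n^2 - 3*n - 40)/(n + 1)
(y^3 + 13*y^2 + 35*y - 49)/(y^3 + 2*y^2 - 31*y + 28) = (y + 7)/(y - 4)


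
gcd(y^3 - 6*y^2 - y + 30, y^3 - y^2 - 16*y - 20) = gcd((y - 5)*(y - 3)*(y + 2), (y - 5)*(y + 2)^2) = y^2 - 3*y - 10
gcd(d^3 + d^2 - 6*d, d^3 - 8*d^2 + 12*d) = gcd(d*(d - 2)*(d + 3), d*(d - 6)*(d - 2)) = d^2 - 2*d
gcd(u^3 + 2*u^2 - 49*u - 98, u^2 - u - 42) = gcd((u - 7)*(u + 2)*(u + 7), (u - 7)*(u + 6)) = u - 7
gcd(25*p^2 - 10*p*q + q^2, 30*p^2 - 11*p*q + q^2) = 5*p - q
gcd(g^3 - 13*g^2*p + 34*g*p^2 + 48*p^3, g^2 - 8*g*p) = -g + 8*p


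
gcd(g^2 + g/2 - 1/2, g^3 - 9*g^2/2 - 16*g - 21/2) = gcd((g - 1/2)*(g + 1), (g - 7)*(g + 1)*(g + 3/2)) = g + 1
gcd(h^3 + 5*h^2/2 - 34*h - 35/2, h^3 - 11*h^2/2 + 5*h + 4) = h + 1/2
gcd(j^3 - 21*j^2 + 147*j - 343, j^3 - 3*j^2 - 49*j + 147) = j - 7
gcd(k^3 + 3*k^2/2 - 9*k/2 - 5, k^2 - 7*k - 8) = k + 1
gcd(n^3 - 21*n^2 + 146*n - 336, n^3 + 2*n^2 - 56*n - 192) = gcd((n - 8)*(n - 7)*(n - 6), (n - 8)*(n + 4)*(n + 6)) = n - 8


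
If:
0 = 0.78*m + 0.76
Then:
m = -0.97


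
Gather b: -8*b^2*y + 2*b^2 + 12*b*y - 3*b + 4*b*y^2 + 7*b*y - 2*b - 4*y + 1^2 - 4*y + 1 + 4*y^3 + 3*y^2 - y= b^2*(2 - 8*y) + b*(4*y^2 + 19*y - 5) + 4*y^3 + 3*y^2 - 9*y + 2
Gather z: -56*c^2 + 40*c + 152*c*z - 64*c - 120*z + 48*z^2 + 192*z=-56*c^2 - 24*c + 48*z^2 + z*(152*c + 72)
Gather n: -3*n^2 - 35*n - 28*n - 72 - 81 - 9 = -3*n^2 - 63*n - 162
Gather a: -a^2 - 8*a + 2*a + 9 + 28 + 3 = -a^2 - 6*a + 40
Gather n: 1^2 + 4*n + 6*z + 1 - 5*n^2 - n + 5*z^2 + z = -5*n^2 + 3*n + 5*z^2 + 7*z + 2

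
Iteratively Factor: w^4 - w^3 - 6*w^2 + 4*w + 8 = (w - 2)*(w^3 + w^2 - 4*w - 4) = (w - 2)*(w + 1)*(w^2 - 4) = (w - 2)*(w + 1)*(w + 2)*(w - 2)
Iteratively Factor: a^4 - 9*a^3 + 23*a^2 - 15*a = (a - 3)*(a^3 - 6*a^2 + 5*a) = (a - 3)*(a - 1)*(a^2 - 5*a) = (a - 5)*(a - 3)*(a - 1)*(a)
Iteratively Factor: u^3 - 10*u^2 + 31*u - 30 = (u - 3)*(u^2 - 7*u + 10) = (u - 5)*(u - 3)*(u - 2)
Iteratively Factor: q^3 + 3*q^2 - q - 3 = (q + 3)*(q^2 - 1) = (q + 1)*(q + 3)*(q - 1)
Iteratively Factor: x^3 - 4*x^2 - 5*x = (x)*(x^2 - 4*x - 5) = x*(x + 1)*(x - 5)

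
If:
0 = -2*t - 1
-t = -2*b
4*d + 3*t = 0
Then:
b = -1/4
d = 3/8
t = -1/2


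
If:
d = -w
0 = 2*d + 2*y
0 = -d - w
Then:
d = -y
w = y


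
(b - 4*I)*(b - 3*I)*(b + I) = b^3 - 6*I*b^2 - 5*b - 12*I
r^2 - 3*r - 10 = (r - 5)*(r + 2)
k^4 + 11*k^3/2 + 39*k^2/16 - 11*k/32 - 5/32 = (k - 1/4)*(k + 1/4)*(k + 1/2)*(k + 5)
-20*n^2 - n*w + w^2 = (-5*n + w)*(4*n + w)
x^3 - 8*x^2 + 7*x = x*(x - 7)*(x - 1)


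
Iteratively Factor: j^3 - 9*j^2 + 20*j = (j)*(j^2 - 9*j + 20) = j*(j - 5)*(j - 4)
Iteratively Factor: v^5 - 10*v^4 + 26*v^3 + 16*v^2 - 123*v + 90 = (v - 1)*(v^4 - 9*v^3 + 17*v^2 + 33*v - 90) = (v - 3)*(v - 1)*(v^3 - 6*v^2 - v + 30) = (v - 3)^2*(v - 1)*(v^2 - 3*v - 10) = (v - 3)^2*(v - 1)*(v + 2)*(v - 5)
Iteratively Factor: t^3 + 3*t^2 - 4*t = (t + 4)*(t^2 - t) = (t - 1)*(t + 4)*(t)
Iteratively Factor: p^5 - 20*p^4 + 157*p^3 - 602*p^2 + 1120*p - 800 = (p - 5)*(p^4 - 15*p^3 + 82*p^2 - 192*p + 160) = (p - 5)^2*(p^3 - 10*p^2 + 32*p - 32) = (p - 5)^2*(p - 2)*(p^2 - 8*p + 16) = (p - 5)^2*(p - 4)*(p - 2)*(p - 4)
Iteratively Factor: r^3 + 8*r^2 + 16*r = (r + 4)*(r^2 + 4*r) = (r + 4)^2*(r)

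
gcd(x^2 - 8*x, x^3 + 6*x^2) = x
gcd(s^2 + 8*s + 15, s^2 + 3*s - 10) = s + 5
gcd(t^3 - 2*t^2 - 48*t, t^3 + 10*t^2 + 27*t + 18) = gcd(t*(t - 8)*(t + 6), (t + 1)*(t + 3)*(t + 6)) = t + 6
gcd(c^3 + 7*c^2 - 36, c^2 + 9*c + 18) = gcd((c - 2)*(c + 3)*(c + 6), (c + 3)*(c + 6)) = c^2 + 9*c + 18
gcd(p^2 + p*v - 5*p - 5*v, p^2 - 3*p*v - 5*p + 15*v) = p - 5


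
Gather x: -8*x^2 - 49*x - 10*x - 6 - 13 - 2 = -8*x^2 - 59*x - 21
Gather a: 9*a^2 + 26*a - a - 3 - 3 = 9*a^2 + 25*a - 6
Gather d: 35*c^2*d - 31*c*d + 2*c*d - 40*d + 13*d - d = d*(35*c^2 - 29*c - 28)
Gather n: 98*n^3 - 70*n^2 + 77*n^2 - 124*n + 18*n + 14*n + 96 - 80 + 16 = 98*n^3 + 7*n^2 - 92*n + 32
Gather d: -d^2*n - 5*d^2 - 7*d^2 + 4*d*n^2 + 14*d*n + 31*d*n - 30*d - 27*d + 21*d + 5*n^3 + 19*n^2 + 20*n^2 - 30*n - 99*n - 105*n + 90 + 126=d^2*(-n - 12) + d*(4*n^2 + 45*n - 36) + 5*n^3 + 39*n^2 - 234*n + 216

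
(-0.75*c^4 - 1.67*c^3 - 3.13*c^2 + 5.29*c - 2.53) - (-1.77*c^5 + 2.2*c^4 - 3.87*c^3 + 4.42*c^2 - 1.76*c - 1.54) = 1.77*c^5 - 2.95*c^4 + 2.2*c^3 - 7.55*c^2 + 7.05*c - 0.99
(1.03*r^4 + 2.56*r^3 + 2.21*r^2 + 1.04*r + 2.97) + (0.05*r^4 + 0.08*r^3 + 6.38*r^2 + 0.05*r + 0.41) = 1.08*r^4 + 2.64*r^3 + 8.59*r^2 + 1.09*r + 3.38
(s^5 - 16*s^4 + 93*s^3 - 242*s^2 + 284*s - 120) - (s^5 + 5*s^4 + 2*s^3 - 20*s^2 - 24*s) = -21*s^4 + 91*s^3 - 222*s^2 + 308*s - 120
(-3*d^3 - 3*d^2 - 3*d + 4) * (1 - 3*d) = 9*d^4 + 6*d^3 + 6*d^2 - 15*d + 4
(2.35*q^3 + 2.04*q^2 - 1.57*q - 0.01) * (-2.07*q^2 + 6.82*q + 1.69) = -4.8645*q^5 + 11.8042*q^4 + 21.1342*q^3 - 7.2391*q^2 - 2.7215*q - 0.0169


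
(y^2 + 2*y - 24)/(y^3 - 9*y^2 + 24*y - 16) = (y + 6)/(y^2 - 5*y + 4)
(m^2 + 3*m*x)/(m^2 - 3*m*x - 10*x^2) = m*(-m - 3*x)/(-m^2 + 3*m*x + 10*x^2)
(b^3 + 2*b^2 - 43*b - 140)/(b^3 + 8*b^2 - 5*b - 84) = (b^2 - 2*b - 35)/(b^2 + 4*b - 21)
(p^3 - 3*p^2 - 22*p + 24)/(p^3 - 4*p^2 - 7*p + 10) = (p^2 - 2*p - 24)/(p^2 - 3*p - 10)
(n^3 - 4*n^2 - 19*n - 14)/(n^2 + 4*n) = (n^3 - 4*n^2 - 19*n - 14)/(n*(n + 4))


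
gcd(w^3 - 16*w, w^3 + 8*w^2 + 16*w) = w^2 + 4*w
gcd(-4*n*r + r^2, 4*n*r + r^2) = r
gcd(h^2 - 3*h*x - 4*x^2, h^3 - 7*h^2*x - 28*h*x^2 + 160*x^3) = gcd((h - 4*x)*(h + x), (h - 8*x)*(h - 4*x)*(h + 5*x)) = -h + 4*x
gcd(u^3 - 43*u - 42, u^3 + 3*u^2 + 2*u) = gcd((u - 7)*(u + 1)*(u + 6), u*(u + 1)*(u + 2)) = u + 1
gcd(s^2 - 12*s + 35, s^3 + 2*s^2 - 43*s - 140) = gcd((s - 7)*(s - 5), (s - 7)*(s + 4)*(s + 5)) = s - 7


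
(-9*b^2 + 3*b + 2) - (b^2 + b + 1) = -10*b^2 + 2*b + 1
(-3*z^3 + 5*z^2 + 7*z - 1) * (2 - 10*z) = 30*z^4 - 56*z^3 - 60*z^2 + 24*z - 2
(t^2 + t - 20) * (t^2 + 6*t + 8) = t^4 + 7*t^3 - 6*t^2 - 112*t - 160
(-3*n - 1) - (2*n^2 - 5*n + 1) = -2*n^2 + 2*n - 2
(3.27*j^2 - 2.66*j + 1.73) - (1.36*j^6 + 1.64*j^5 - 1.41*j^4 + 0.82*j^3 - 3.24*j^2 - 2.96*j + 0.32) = -1.36*j^6 - 1.64*j^5 + 1.41*j^4 - 0.82*j^3 + 6.51*j^2 + 0.3*j + 1.41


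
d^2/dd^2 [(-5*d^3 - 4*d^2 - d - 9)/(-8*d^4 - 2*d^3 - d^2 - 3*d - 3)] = 2*(320*d^9 + 768*d^8 + 456*d^7 + 5022*d^6 + 90*d^5 - 606*d^4 + 181*d^3 - 1044*d^2 + 45*d + 81)/(512*d^12 + 384*d^11 + 288*d^10 + 680*d^9 + 900*d^8 + 474*d^7 + 433*d^6 + 531*d^5 + 360*d^4 + 135*d^3 + 108*d^2 + 81*d + 27)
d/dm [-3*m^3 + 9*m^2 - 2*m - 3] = -9*m^2 + 18*m - 2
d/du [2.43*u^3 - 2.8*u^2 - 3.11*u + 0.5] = 7.29*u^2 - 5.6*u - 3.11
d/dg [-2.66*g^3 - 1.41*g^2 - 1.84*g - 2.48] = -7.98*g^2 - 2.82*g - 1.84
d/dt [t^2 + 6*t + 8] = 2*t + 6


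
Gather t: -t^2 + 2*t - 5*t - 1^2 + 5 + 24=-t^2 - 3*t + 28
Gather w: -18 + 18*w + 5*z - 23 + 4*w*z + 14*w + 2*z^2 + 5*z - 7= w*(4*z + 32) + 2*z^2 + 10*z - 48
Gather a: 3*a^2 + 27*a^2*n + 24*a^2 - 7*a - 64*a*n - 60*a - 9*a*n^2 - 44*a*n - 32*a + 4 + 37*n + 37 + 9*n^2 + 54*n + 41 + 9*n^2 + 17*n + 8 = a^2*(27*n + 27) + a*(-9*n^2 - 108*n - 99) + 18*n^2 + 108*n + 90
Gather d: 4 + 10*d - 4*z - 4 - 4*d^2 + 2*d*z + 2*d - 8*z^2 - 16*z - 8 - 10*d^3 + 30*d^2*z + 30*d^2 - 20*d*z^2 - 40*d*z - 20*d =-10*d^3 + d^2*(30*z + 26) + d*(-20*z^2 - 38*z - 8) - 8*z^2 - 20*z - 8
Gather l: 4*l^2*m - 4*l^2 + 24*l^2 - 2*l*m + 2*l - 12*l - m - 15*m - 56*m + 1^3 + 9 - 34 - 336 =l^2*(4*m + 20) + l*(-2*m - 10) - 72*m - 360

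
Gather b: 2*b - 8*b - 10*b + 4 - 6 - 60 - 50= -16*b - 112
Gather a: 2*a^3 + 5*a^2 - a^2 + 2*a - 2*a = 2*a^3 + 4*a^2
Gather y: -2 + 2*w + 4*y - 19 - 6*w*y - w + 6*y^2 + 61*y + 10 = w + 6*y^2 + y*(65 - 6*w) - 11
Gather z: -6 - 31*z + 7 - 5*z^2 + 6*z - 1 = -5*z^2 - 25*z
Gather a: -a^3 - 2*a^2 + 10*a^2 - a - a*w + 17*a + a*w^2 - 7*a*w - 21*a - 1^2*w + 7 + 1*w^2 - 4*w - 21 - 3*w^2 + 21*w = -a^3 + 8*a^2 + a*(w^2 - 8*w - 5) - 2*w^2 + 16*w - 14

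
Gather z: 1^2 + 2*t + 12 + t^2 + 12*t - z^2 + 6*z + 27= t^2 + 14*t - z^2 + 6*z + 40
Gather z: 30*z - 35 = 30*z - 35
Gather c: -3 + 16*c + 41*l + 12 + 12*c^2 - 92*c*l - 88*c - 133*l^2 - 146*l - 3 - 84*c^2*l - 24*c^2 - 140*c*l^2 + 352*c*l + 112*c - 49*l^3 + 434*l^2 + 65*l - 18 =c^2*(-84*l - 12) + c*(-140*l^2 + 260*l + 40) - 49*l^3 + 301*l^2 - 40*l - 12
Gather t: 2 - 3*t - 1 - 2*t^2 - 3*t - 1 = -2*t^2 - 6*t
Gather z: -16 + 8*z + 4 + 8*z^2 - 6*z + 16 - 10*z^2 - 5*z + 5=-2*z^2 - 3*z + 9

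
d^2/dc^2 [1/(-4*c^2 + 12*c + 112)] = (-c^2 + 3*c + (2*c - 3)^2 + 28)/(2*(-c^2 + 3*c + 28)^3)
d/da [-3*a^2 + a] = 1 - 6*a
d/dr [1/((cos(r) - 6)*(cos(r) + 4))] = 2*(cos(r) - 1)*sin(r)/((cos(r) - 6)^2*(cos(r) + 4)^2)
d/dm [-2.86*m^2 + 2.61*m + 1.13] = 2.61 - 5.72*m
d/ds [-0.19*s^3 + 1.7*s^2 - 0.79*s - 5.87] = -0.57*s^2 + 3.4*s - 0.79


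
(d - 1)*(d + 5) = d^2 + 4*d - 5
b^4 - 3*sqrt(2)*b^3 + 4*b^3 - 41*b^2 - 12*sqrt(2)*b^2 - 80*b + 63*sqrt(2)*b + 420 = (b - 3)*(b + 7)*(b - 5*sqrt(2))*(b + 2*sqrt(2))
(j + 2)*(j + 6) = j^2 + 8*j + 12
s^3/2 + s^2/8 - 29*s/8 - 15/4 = (s/2 + 1)*(s - 3)*(s + 5/4)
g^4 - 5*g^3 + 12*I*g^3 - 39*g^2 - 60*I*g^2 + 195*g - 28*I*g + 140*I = (g - 5)*(g + I)*(g + 4*I)*(g + 7*I)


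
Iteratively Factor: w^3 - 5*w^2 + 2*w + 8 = (w + 1)*(w^2 - 6*w + 8) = (w - 2)*(w + 1)*(w - 4)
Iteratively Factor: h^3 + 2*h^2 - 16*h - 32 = (h + 2)*(h^2 - 16) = (h - 4)*(h + 2)*(h + 4)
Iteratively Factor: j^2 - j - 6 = (j - 3)*(j + 2)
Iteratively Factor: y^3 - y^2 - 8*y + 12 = (y - 2)*(y^2 + y - 6) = (y - 2)^2*(y + 3)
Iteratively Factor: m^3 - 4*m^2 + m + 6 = (m - 2)*(m^2 - 2*m - 3) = (m - 3)*(m - 2)*(m + 1)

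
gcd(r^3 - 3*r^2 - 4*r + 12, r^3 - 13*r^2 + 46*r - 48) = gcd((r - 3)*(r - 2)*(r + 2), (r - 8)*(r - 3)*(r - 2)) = r^2 - 5*r + 6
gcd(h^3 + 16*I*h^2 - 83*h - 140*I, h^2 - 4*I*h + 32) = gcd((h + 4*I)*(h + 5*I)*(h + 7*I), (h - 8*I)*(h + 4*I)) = h + 4*I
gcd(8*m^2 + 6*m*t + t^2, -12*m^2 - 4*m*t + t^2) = 2*m + t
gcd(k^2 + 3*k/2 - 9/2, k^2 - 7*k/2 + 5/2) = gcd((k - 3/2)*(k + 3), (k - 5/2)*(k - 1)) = 1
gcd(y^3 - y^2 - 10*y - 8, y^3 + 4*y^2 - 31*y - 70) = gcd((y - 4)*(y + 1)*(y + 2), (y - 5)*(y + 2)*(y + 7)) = y + 2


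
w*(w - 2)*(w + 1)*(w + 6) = w^4 + 5*w^3 - 8*w^2 - 12*w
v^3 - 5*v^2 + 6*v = v*(v - 3)*(v - 2)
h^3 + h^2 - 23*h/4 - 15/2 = (h - 5/2)*(h + 3/2)*(h + 2)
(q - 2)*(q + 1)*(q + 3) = q^3 + 2*q^2 - 5*q - 6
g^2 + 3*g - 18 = (g - 3)*(g + 6)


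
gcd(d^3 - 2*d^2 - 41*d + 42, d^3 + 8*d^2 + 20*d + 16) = 1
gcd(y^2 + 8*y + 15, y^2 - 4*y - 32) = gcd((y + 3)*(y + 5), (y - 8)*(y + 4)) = 1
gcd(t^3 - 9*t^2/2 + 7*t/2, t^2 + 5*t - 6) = t - 1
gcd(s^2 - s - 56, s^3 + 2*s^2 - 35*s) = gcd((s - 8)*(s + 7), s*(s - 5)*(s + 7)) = s + 7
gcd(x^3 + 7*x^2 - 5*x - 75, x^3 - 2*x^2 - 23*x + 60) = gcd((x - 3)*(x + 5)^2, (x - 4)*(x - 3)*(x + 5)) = x^2 + 2*x - 15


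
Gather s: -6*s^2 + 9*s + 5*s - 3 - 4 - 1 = -6*s^2 + 14*s - 8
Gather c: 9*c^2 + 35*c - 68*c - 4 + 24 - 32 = 9*c^2 - 33*c - 12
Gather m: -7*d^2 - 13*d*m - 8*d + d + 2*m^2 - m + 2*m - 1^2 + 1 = -7*d^2 - 7*d + 2*m^2 + m*(1 - 13*d)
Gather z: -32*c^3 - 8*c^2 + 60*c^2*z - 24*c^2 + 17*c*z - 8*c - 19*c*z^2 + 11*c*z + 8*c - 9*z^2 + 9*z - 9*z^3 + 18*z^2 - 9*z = -32*c^3 - 32*c^2 - 9*z^3 + z^2*(9 - 19*c) + z*(60*c^2 + 28*c)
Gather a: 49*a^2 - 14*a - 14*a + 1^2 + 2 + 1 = 49*a^2 - 28*a + 4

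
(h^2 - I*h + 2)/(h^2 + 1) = (h - 2*I)/(h - I)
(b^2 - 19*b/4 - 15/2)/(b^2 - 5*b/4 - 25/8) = 2*(b - 6)/(2*b - 5)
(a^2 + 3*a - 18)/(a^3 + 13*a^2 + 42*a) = (a - 3)/(a*(a + 7))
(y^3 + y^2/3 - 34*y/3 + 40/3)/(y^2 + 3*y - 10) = (3*y^2 + 7*y - 20)/(3*(y + 5))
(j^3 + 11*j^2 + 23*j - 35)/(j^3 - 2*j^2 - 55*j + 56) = (j + 5)/(j - 8)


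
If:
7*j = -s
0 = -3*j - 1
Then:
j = -1/3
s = 7/3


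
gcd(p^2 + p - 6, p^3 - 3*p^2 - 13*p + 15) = p + 3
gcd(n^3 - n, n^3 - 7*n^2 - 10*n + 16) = n - 1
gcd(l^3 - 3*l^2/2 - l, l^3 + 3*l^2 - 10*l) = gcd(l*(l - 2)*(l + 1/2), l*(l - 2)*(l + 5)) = l^2 - 2*l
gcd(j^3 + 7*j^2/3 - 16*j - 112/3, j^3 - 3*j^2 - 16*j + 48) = j^2 - 16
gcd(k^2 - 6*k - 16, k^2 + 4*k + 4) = k + 2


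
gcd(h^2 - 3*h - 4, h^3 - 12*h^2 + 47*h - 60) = h - 4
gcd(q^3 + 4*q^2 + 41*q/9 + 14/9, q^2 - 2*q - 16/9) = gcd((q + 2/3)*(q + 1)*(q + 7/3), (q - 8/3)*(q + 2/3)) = q + 2/3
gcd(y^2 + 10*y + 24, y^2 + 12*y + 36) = y + 6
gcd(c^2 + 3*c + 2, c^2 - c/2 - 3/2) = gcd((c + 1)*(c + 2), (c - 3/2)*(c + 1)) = c + 1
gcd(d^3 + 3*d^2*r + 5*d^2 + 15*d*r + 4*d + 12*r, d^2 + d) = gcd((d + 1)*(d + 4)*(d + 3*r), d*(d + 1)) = d + 1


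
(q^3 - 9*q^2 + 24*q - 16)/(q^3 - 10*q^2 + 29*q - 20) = (q - 4)/(q - 5)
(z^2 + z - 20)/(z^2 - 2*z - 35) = (z - 4)/(z - 7)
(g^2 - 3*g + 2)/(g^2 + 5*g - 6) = (g - 2)/(g + 6)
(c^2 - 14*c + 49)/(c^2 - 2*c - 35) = (c - 7)/(c + 5)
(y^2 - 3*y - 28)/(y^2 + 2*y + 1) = (y^2 - 3*y - 28)/(y^2 + 2*y + 1)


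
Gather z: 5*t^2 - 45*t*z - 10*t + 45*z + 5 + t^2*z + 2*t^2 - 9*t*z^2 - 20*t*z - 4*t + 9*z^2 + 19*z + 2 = 7*t^2 - 14*t + z^2*(9 - 9*t) + z*(t^2 - 65*t + 64) + 7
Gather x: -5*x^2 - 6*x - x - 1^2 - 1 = -5*x^2 - 7*x - 2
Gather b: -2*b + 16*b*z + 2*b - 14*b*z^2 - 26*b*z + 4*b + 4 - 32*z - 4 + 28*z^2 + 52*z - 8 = b*(-14*z^2 - 10*z + 4) + 28*z^2 + 20*z - 8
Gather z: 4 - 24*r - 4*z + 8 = -24*r - 4*z + 12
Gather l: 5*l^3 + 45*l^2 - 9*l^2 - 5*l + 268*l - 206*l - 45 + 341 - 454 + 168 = 5*l^3 + 36*l^2 + 57*l + 10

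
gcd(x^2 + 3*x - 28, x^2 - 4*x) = x - 4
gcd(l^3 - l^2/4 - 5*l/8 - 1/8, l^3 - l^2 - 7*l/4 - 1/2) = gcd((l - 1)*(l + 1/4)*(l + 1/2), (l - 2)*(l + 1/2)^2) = l + 1/2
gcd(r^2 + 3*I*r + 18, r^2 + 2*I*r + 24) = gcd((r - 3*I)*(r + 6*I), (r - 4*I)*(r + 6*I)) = r + 6*I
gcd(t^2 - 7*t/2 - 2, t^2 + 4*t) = 1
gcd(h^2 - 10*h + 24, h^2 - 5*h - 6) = h - 6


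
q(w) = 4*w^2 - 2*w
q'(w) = 8*w - 2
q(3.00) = 30.00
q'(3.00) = 22.00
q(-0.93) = 5.32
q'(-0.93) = -9.44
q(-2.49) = 29.78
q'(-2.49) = -21.92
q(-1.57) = 13.00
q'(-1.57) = -14.56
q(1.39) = 4.95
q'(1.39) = 9.12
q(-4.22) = 79.67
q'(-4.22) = -35.76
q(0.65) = 0.39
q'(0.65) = 3.20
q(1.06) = 2.37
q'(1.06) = 6.48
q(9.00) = 306.00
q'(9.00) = 70.00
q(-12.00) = 600.00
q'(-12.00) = -98.00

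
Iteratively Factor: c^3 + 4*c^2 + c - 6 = (c + 2)*(c^2 + 2*c - 3) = (c - 1)*(c + 2)*(c + 3)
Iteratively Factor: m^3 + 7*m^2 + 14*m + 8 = (m + 1)*(m^2 + 6*m + 8) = (m + 1)*(m + 4)*(m + 2)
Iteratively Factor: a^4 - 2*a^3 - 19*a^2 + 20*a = (a - 5)*(a^3 + 3*a^2 - 4*a) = a*(a - 5)*(a^2 + 3*a - 4) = a*(a - 5)*(a - 1)*(a + 4)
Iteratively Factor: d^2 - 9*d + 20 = (d - 4)*(d - 5)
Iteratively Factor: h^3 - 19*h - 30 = (h - 5)*(h^2 + 5*h + 6) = (h - 5)*(h + 3)*(h + 2)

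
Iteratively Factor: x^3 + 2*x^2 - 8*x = (x - 2)*(x^2 + 4*x) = x*(x - 2)*(x + 4)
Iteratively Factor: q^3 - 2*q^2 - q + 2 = (q + 1)*(q^2 - 3*q + 2) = (q - 2)*(q + 1)*(q - 1)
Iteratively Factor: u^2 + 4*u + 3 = (u + 3)*(u + 1)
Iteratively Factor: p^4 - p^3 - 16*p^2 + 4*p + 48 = (p - 2)*(p^3 + p^2 - 14*p - 24) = (p - 4)*(p - 2)*(p^2 + 5*p + 6) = (p - 4)*(p - 2)*(p + 2)*(p + 3)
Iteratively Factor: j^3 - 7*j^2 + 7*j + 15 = (j - 3)*(j^2 - 4*j - 5) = (j - 3)*(j + 1)*(j - 5)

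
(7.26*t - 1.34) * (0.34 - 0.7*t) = -5.082*t^2 + 3.4064*t - 0.4556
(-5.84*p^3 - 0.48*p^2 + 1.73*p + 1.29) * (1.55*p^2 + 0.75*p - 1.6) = -9.052*p^5 - 5.124*p^4 + 11.6655*p^3 + 4.065*p^2 - 1.8005*p - 2.064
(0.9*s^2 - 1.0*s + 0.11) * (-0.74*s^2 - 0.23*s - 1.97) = -0.666*s^4 + 0.533*s^3 - 1.6244*s^2 + 1.9447*s - 0.2167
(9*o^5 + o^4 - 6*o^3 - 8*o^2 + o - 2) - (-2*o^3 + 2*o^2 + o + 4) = 9*o^5 + o^4 - 4*o^3 - 10*o^2 - 6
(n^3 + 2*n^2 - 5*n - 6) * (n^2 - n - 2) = n^5 + n^4 - 9*n^3 - 5*n^2 + 16*n + 12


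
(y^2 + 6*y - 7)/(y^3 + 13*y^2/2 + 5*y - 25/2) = 2*(y + 7)/(2*y^2 + 15*y + 25)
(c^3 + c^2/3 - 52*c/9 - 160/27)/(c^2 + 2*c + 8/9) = (9*c^2 - 9*c - 40)/(3*(3*c + 2))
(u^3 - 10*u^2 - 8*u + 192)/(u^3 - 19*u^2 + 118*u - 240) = (u + 4)/(u - 5)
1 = 1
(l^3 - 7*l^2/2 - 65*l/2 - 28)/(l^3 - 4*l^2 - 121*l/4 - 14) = 2*(l + 1)/(2*l + 1)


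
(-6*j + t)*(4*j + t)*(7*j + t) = -168*j^3 - 38*j^2*t + 5*j*t^2 + t^3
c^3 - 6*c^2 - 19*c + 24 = (c - 8)*(c - 1)*(c + 3)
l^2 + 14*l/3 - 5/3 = (l - 1/3)*(l + 5)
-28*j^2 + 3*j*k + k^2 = (-4*j + k)*(7*j + k)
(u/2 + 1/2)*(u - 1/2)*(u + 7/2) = u^3/2 + 2*u^2 + 5*u/8 - 7/8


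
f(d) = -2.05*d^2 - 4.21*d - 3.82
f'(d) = -4.1*d - 4.21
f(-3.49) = -14.10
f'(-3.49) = 10.10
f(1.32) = -12.95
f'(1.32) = -9.62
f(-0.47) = -2.29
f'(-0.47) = -2.28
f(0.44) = -6.07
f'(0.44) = -6.01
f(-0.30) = -2.74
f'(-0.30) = -2.98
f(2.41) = -25.87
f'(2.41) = -14.09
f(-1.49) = -2.10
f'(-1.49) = 1.90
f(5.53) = -89.79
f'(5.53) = -26.88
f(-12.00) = -248.50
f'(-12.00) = 44.99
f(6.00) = -102.88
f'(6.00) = -28.81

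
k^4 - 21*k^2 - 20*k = k*(k - 5)*(k + 1)*(k + 4)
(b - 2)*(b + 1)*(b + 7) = b^3 + 6*b^2 - 9*b - 14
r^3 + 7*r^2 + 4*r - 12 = (r - 1)*(r + 2)*(r + 6)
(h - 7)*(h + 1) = h^2 - 6*h - 7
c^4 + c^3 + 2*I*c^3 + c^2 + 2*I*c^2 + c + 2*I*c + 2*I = (c + 1)*(c - I)*(c + I)*(c + 2*I)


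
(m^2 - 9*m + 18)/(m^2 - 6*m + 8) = (m^2 - 9*m + 18)/(m^2 - 6*m + 8)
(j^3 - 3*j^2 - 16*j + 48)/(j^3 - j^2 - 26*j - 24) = (j^2 - 7*j + 12)/(j^2 - 5*j - 6)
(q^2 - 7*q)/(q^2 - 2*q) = (q - 7)/(q - 2)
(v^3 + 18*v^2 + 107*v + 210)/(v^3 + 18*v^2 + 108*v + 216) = (v^2 + 12*v + 35)/(v^2 + 12*v + 36)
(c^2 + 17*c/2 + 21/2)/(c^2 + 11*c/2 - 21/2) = (2*c + 3)/(2*c - 3)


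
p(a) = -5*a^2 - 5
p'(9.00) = -90.00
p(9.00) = -410.00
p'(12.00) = -120.00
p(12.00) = -725.00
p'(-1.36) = 13.60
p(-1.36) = -14.25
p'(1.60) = -16.00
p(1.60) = -17.80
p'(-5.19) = 51.90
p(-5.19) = -139.68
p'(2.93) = -29.30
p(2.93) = -47.92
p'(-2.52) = 25.20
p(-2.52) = -36.75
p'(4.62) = -46.20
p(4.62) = -111.72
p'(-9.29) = 92.90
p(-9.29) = -436.52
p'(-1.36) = 13.60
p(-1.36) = -14.25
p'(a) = -10*a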